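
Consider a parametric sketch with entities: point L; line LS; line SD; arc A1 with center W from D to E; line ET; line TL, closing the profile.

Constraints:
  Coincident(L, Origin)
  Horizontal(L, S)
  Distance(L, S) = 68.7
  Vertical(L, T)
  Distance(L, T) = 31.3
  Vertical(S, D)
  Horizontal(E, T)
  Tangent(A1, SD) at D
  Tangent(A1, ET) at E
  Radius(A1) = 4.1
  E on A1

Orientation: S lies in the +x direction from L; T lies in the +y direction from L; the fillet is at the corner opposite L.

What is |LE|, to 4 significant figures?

71.78

L is at the origin; LS is horizontal with |LS| = 68.7 and S on the +x side, so S = (68.70, 0.000). L and T share the same x with |LT| = 31.3 and T on the +y side, so T = (0.000, 31.30). The virtual corner opposite L is at (68.70, 31.30). Since A1 is tangent to SD there, WD ⟂ SD and A1 meets ET tangentially, so WE is at right angles to ET, with radius 4.1, so the center W sits 4.1 in from both sides at W = (64.60, 27.20). That places the tangent points at D = (68.70, 27.20) on SD and E = (64.60, 31.30) on ET. Then |LE| = |E − L| = 71.78.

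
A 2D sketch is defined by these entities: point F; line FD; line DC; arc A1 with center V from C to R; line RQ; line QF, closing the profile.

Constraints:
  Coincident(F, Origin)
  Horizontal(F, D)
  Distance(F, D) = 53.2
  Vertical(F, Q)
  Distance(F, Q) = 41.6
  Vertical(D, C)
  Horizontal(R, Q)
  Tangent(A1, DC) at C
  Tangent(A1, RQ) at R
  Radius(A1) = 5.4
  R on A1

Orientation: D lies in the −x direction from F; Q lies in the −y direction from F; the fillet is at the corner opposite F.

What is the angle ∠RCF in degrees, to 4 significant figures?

79.23°

The virtual corner opposite F is at (-53.20, -41.60). A1 meets DC tangentially, so VC is at right angles to DC and since A1 is tangent to RQ there, VR ⟂ RQ, with radius 5.4, so the center V sits 5.4 in from both sides at V = (-47.80, -36.20). That places the tangent points at C = (-53.20, -36.20) on DC and R = (-47.80, -41.60) on RQ. Then cos ∠RCF = CR·CF / (|CR||CF|), giving 79.23°.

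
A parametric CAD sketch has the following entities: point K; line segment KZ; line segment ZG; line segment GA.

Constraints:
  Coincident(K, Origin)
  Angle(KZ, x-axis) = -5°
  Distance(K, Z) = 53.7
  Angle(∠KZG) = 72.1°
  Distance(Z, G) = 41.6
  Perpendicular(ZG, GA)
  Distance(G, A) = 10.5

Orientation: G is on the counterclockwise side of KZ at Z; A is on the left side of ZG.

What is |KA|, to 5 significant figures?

47.730

∠KZG = 72.1°, so ZG runs at -5.0° + (180° − 72.1°) = 102.90° from the x-axis; with |ZG| = 41.6, G = Z + 41.6·(cos 102.90°, sin 102.90°) = (44.208, 35.870). The perpendicularity gives GA at right angles to ZG; with |GA| = 10.5 on the left of ZG, A = G + 10.5·(-0.97476, -0.22325) = (33.973, 33.526). Then |KA| = |A − K| = 47.730.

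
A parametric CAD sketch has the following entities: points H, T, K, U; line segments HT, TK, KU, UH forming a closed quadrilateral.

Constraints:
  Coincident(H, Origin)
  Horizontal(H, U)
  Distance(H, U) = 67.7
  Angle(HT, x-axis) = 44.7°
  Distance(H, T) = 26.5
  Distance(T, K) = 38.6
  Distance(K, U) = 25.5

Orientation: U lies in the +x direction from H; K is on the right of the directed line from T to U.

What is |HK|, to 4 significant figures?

45.56

Checks: |TK| = 38.60 ✓; |KU| = 25.50 ✓.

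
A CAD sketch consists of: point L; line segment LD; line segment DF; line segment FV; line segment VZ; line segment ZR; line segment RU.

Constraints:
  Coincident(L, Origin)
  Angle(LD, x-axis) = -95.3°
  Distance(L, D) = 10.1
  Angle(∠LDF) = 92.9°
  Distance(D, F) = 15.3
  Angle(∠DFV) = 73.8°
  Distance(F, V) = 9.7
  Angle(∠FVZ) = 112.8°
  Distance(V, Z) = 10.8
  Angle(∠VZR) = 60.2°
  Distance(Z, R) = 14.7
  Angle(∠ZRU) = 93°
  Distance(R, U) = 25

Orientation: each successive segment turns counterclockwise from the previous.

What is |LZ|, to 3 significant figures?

2.42

∠DFV = 73.8° gives FV at 98.0° from the x-axis; with |FV| = 9.7, V = (12.9, -2.63). ∠FVZ = 112.8° gives VZ at 165° from the x-axis; with |VZ| = 10.8, Z = (2.42, 0.125). Then |LZ| = |Z − L| = 2.42.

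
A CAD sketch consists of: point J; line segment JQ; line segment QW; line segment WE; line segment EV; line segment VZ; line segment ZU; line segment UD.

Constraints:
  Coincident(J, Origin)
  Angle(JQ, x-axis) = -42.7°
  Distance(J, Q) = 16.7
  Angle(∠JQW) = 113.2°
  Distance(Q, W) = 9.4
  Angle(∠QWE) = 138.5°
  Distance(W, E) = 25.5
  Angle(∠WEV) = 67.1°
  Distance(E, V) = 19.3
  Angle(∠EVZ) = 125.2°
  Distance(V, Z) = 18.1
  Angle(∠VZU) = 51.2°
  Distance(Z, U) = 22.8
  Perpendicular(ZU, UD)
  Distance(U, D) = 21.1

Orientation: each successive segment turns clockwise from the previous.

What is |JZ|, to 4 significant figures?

2.149

J is at the origin; JQ runs at -42.7° with length 16.7, so Q = (12.27, -11.33). ∠JQW = 113.2° gives QW at -109.5° from the x-axis; with |QW| = 9.4, W = (9.135, -20.19). ∠QWE = 138.5° gives WE at -151.0° from the x-axis; with |WE| = 25.5, E = (-13.17, -32.55). ∠WEV = 67.1° gives EV at 96.10° from the x-axis; with |EV| = 19.3, V = (-15.22, -13.36). ∠EVZ = 125.2° gives VZ at 41.30° from the x-axis; with |VZ| = 18.1, Z = (-1.621, -1.412). Then |JZ| = |Z − J| = 2.149.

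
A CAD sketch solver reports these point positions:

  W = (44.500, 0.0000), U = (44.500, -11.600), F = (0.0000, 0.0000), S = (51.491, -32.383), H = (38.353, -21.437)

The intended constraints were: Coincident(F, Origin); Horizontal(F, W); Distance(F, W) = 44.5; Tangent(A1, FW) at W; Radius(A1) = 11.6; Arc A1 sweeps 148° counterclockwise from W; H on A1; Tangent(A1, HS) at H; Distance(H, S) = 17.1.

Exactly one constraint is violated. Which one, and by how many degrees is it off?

Tangent(A1, HS) at H — off by 7.80°.

F = (0.00, 0.00) ✓; F.y = 0.00, W.y = 0.00 ✓; |FW| = 44.50 ✓; ∠(UW, WF) = 90.00° ✓; |UW| = 11.60 ✓; bearing(U→H) − bearing(U→W) = 148.0° ✓; |UH| = 11.60 ✓; ∠(UH, HS) = 97.80° ✗; |HS| = 17.10 ✓.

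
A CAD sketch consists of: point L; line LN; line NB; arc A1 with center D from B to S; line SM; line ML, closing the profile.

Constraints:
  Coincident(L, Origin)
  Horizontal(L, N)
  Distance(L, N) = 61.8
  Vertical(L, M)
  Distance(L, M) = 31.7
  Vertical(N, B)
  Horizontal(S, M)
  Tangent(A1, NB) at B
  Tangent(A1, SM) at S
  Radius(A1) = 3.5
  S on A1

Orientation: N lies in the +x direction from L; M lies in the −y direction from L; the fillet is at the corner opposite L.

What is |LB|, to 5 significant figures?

67.930

L is at the origin; L and N share the same y with |LN| = 61.8 and N on the +x side, so N = (61.800, 0.0000). LM is vertical with |LM| = 31.7 and M on the −y side, so M = (0.0000, -31.700). The virtual corner opposite L is at (61.800, -31.700). A1 meets NB tangentially, so DB is at right angles to NB and A1 meets SM tangentially, so DS is at right angles to SM, with radius 3.5, so the center D sits 3.5 in from both sides at D = (58.300, -28.200). That places the tangent points at B = (61.800, -28.200) on NB and S = (58.300, -31.700) on SM. Then |LB| = |B − L| = 67.930.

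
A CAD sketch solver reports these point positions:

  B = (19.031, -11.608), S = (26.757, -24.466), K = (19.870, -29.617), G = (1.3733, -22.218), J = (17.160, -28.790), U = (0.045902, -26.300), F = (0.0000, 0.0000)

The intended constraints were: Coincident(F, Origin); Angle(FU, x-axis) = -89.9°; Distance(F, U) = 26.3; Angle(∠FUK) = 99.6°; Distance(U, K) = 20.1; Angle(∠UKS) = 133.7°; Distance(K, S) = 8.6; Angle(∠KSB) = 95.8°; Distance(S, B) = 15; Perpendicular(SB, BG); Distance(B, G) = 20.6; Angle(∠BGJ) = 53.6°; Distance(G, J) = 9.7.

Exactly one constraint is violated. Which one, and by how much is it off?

Distance(G, J) = 9.7 — off by 7.40.

F = (0.00, 0.00) ✓; FU at -89.90° ✓; |FU| = 26.30 ✓; ∠FUK = 99.60° ✓; |UK| = 20.10 ✓; ∠UKS = 133.7° ✓; |KS| = 8.600 ✓; ∠KSB = 95.79° ✓; |SB| = 15.00 ✓; ∠(SB, BG) = 90.00° ✓; |BG| = 20.60 ✓; ∠BGJ = 53.60° ✓; |GJ| = 17.10 ✗.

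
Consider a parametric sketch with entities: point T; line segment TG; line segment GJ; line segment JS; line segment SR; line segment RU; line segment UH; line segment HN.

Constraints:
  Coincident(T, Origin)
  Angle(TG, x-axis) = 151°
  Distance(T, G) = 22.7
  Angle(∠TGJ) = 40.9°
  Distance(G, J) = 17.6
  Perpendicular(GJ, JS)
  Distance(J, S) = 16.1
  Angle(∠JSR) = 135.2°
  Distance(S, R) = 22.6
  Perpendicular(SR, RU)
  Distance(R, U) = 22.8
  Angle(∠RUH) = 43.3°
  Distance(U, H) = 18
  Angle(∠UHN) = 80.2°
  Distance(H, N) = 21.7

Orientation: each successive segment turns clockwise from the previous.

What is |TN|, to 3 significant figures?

29.1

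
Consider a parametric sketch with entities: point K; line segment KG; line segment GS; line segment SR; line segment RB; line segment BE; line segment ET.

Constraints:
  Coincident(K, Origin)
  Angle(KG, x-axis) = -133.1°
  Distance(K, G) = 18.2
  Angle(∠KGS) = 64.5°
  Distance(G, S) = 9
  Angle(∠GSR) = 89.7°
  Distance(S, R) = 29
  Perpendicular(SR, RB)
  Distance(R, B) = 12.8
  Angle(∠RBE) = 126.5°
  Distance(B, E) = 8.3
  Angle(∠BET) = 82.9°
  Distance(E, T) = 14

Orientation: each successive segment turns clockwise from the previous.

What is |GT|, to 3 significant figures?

15.8

K is at the origin; KG runs at -133.1° with length 18.2, so G = (-12.4, -13.3). ∠KGS = 64.5° gives GS at 111° from the x-axis; with |GS| = 9.0, S = (-15.7, -4.91). ∠GSR = 89.7° gives SR at 21.1° from the x-axis; with |SR| = 29.0, R = (11.3, 5.53). The perpendicularity gives RB at right angles to SR, so RB runs at -68.9°; with |RB| = 12.8, B = (15.9, -6.41). ∠RBE = 126.5° gives BE at -122° from the x-axis; with |BE| = 8.3, E = (11.5, -13.4). ∠BET = 82.9° gives ET at 140° from the x-axis; with |ET| = 14.0, T = (0.694, -4.51). Then |GT| = |T − G| = 15.8.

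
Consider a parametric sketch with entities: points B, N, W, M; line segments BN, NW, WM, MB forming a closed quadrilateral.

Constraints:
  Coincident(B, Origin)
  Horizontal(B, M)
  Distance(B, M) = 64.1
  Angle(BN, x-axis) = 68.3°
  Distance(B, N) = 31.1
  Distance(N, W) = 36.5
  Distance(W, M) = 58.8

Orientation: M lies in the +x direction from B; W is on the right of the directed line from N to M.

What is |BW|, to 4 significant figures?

9.163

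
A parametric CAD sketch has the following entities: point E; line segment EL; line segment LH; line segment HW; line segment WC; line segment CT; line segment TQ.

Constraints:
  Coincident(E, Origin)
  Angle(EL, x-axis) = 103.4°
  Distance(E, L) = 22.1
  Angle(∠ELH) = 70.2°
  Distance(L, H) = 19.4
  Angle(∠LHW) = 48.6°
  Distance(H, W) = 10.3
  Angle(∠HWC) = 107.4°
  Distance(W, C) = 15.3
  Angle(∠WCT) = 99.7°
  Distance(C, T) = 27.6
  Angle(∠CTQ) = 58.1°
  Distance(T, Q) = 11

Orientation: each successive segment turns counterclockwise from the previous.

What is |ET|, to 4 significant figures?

46.08

E is at the origin; EL runs at 103.4° with length 22.1, so L = (-5.122, 21.50). ∠ELH = 70.2° gives LH at -146.8° from the x-axis; with |LH| = 19.4, H = (-21.35, 10.88). ∠LHW = 48.6° gives HW at -15.40° from the x-axis; with |HW| = 10.3, W = (-11.42, 8.140). ∠HWC = 107.4° gives WC at 57.20° from the x-axis; with |WC| = 15.3, C = (-3.137, 21.00). ∠WCT = 99.7° gives CT at 137.5° from the x-axis; with |CT| = 27.6, T = (-23.49, 39.65). Then |ET| = |T − E| = 46.08.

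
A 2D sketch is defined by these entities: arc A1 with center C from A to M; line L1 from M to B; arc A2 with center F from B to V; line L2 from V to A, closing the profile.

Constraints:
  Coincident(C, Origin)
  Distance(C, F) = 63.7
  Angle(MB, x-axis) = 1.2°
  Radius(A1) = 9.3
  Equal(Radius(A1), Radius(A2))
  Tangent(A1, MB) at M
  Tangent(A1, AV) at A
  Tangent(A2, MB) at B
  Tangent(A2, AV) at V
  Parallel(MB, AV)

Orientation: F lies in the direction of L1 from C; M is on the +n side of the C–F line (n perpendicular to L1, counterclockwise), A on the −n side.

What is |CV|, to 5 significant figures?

64.375

The slot axis is L1's direction at 1.2°, so u = (cos 1.2°, sin 1.2°) = (0.99978, 0.020942) and n = (−sin 1.2°, cos 1.2°) = (-0.020942, 0.99978). C is at the origin and F lies 63.7 along u from C, so F = 63.7·u = (63.686, 1.3340). Tangency of A1 to both parallel lines with radius 9.3 puts M and A at C ± 9.3·n: M = (-0.19476, 9.2980), A = (0.19476, -9.2980). Equal radii place B and V the same way about F: B = F + 9.3·n = (63.491, 10.632), V = F − 9.3·n = (63.881, -7.9639). Then |CV| = |V − C| = 64.375.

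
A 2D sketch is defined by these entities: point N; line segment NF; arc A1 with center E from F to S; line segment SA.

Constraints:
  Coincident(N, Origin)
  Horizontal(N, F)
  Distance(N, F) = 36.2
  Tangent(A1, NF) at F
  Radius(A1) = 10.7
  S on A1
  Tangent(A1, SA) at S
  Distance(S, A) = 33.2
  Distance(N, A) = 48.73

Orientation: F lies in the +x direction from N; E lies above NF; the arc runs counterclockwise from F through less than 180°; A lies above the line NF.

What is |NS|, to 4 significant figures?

47.74

Checks: ∠(EF, FN) = 90.00° ✓; |EF| = 10.70 ✓; |ES| = 10.70 ✓; ∠(ES, SA) = 90.00° ✓; |SA| = 33.20 ✓; |NA| = 48.73 ✓.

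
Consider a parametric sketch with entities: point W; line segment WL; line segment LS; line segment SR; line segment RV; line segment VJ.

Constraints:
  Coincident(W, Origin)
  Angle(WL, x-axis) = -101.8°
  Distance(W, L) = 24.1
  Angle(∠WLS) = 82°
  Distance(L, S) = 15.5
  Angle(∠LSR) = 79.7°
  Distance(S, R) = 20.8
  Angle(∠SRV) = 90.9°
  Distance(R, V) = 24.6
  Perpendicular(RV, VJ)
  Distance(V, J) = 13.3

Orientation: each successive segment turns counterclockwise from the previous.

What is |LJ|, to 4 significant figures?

10.84

W is at the origin; WL runs at -101.8° with length 24.1, so L = (-4.928, -23.59). ∠WLS = 82.0° gives LS at -3.800° from the x-axis; with |LS| = 15.5, S = (10.54, -24.62). ∠LSR = 79.7° gives SR at 96.50° from the x-axis; with |SR| = 20.8, R = (8.183, -3.952). ∠SRV = 90.9° gives RV at -174.4° from the x-axis; with |RV| = 24.6, V = (-16.30, -6.352). RV is perpendicular to VJ, so VJ runs at -84.40°; with |VJ| = 13.3, J = (-15.00, -19.59). Then |LJ| = |J − L| = 10.84.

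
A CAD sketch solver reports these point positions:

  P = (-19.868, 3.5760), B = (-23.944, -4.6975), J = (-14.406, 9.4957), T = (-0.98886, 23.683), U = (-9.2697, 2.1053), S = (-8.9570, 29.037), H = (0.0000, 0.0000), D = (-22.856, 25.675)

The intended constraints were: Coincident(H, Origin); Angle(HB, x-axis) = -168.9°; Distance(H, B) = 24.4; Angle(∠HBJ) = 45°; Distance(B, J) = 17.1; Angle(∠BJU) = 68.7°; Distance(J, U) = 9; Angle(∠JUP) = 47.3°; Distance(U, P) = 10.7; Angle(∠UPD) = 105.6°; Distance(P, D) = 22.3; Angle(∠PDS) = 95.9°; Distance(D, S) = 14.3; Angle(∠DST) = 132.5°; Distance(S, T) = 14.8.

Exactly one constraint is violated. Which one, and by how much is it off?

Distance(S, T) = 14.8 — off by 5.20.

H = (0.00, 0.00) ✓; HB at -168.9° ✓; |HB| = 24.40 ✓; ∠HBJ = 45.00° ✓; |BJ| = 17.10 ✓; ∠BJU = 68.70° ✓; |JU| = 9.000 ✓; ∠JUP = 47.30° ✓; |UP| = 10.70 ✓; ∠UPD = 105.6° ✓; |PD| = 22.30 ✓; ∠PDS = 95.90° ✓; |DS| = 14.30 ✓; ∠DST = 132.5° ✓; |ST| = 9.600 ✗.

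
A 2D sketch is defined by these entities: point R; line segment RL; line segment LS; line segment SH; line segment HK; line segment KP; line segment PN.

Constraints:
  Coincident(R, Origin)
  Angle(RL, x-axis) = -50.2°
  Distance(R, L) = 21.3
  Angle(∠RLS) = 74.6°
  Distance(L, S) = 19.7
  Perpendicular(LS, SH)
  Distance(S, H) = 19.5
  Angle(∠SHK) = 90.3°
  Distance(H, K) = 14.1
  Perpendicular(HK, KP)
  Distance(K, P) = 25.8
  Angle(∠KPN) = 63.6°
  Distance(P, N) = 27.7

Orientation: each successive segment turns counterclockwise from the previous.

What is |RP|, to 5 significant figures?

26.762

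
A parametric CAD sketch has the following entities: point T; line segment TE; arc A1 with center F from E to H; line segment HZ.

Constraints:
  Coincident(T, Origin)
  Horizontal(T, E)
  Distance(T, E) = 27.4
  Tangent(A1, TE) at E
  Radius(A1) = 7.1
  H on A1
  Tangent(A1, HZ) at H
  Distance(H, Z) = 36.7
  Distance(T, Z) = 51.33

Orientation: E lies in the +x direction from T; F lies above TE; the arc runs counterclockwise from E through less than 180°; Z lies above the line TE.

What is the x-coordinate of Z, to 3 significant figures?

25.7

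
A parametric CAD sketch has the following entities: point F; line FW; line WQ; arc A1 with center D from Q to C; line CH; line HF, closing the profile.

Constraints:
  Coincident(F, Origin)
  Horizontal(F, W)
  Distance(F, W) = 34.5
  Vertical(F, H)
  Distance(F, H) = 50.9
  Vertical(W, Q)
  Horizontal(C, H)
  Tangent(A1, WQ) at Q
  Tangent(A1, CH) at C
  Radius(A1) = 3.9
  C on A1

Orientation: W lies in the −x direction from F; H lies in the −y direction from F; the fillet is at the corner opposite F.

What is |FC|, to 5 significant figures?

59.390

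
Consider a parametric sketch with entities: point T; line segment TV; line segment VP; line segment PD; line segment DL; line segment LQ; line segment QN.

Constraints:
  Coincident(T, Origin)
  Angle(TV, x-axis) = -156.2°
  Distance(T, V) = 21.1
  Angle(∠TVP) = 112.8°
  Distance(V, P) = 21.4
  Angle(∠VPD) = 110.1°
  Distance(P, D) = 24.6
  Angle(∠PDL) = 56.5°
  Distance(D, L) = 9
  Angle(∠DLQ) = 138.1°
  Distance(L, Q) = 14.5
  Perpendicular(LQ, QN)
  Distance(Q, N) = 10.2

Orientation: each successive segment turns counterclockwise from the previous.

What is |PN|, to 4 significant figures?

3.293

T is at the origin; TV runs at -156.2° with length 21.1, so V = (-19.31, -8.515). ∠TVP = 112.8° gives VP at -89.00° from the x-axis; with |VP| = 21.4, P = (-18.93, -29.91). ∠VPD = 110.1° gives PD at -19.10° from the x-axis; with |PD| = 24.6, D = (4.314, -37.96). ∠PDL = 56.5° gives DL at 104.4° from the x-axis; with |DL| = 9.0, L = (2.075, -29.24). ∠DLQ = 138.1° gives LQ at 146.3° from the x-axis; with |LQ| = 14.5, Q = (-9.988, -21.20). The perpendicularity gives QN at right angles to LQ, so QN runs at -123.7°; with |QN| = 10.2, N = (-15.65, -29.68). Then |PN| = |N − P| = 3.293.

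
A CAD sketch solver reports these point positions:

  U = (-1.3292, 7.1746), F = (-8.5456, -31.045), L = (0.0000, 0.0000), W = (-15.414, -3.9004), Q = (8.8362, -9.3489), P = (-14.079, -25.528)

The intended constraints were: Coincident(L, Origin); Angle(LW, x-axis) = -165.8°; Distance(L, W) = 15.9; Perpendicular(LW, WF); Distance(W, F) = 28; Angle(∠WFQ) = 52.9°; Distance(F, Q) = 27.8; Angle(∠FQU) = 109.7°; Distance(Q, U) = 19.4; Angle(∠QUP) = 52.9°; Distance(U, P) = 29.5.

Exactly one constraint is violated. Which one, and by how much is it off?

Distance(U, P) = 29.5 — off by 5.60.

L = (0.00, 0.00) ✓; LW at -165.8° ✓; |LW| = 15.90 ✓; ∠(LW, WF) = 90.00° ✓; |WF| = 28.00 ✓; ∠WFQ = 52.90° ✓; |FQ| = 27.80 ✓; ∠FQU = 109.7° ✓; |QU| = 19.40 ✓; ∠QUP = 52.90° ✓; |UP| = 35.10 ✗.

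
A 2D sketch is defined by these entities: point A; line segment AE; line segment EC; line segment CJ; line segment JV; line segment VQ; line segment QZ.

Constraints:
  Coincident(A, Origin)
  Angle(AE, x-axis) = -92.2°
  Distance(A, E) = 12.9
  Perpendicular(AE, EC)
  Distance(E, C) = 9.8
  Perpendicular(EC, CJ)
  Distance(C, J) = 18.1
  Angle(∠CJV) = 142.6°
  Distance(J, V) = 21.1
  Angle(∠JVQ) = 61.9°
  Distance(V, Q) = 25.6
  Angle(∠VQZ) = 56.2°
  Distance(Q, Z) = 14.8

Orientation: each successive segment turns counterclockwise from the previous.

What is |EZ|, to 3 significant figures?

14.0

A is at the origin; AE runs at -92.2° with length 12.9, so E = (-0.495, -12.9). The perpendicularity gives EC at right angles to AE, so EC runs at -2.20°; with |EC| = 9.8, C = (9.30, -13.3). EC ⟂ CJ, so CJ runs at 87.8°; with |CJ| = 18.1, J = (9.99, 4.82). ∠CJV = 142.6° gives JV at 125° from the x-axis; with |JV| = 21.1, V = (-2.17, 22.1). ∠JVQ = 61.9° gives VQ at -117° from the x-axis; with |VQ| = 25.6, Q = (-13.7, -0.809). ∠VQZ = 56.2° gives QZ at 7.10° from the x-axis; with |QZ| = 14.8, Z = (1.01, 1.02). Then |EZ| = |Z − E| = 14.0.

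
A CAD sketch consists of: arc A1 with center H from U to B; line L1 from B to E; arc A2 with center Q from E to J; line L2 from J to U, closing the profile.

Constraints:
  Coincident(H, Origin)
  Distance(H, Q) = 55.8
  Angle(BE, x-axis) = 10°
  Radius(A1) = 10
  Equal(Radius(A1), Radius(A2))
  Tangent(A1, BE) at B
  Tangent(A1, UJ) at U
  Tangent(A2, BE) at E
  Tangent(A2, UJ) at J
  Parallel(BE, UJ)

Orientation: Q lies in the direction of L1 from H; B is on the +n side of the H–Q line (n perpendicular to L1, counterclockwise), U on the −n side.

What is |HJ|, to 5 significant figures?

56.689

The slot axis is L1's direction at 10.0°, so u = (cos 10.0°, sin 10.0°) = (0.98481, 0.17365) and n = (−sin 10.0°, cos 10.0°) = (-0.17365, 0.98481). H is at the origin and Q lies 55.8 along u from H, so Q = 55.8·u = (54.952, 9.6896). Tangency of A1 to both parallel lines with radius 10.0 puts B and U at H ± 10.0·n: B = (-1.7365, 9.8481), U = (1.7365, -9.8481). Equal radii place E and J the same way about Q: E = Q + 10.0·n = (53.216, 19.538), J = Q − 10.0·n = (56.689, -0.15851). Then |HJ| = |J − H| = 56.689.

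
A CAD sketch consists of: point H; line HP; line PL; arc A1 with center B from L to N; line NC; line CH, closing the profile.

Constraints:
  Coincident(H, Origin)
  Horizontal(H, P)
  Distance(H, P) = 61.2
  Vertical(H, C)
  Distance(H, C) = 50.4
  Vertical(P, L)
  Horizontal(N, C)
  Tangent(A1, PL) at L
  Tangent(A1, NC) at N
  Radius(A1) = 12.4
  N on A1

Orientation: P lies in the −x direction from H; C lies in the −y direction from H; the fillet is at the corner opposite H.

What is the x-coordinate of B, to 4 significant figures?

-48.80

H is at the origin; H and P share the same y with |HP| = 61.2 and P on the −x side, so P = (-61.20, 0.000). H and C share the same x with |HC| = 50.4 and C on the −y side, so C = (0.000, -50.40). The virtual corner opposite H is at (-61.20, -50.40). The tangent condition forces BL to be normal to PL and tangency of A1 to NC means the radius BN is perpendicular to NC, with radius 12.4, so the center B sits 12.4 in from both sides at B = (-48.80, -38.00). So B.x = -48.80.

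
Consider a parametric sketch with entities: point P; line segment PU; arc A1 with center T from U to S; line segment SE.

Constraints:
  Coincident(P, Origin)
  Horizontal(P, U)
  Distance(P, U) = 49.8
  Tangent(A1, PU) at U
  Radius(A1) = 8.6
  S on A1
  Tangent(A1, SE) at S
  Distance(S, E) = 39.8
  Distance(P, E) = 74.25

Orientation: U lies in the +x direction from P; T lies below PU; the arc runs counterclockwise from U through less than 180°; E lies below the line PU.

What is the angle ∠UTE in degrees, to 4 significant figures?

171.4°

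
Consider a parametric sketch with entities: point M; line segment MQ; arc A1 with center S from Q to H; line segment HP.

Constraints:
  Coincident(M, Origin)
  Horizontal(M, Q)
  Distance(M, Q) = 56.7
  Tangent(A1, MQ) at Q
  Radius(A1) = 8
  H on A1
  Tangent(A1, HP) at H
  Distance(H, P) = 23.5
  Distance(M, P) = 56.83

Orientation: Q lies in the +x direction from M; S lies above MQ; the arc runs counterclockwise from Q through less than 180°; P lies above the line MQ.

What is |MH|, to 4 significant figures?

64.16

Checks: M.y = 0.00, Q.y = 0.00 ✓; |SH| = 8.000 ✓; ∠(SH, HP) = 90.00° ✓; |HP| = 23.50 ✓; |MP| = 56.83 ✓.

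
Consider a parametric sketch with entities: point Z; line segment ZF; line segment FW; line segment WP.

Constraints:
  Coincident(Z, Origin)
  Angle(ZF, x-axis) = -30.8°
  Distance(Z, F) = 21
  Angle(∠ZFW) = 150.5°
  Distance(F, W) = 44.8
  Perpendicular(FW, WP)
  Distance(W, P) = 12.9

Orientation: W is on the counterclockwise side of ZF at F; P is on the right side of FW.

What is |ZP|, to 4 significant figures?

67.22

Z is at the origin; ZF runs at -30.8° with length 21.0, so F = 21.0·(cos -30.8°, sin -30.8°) = (18.04, -10.75). ∠ZFW = 150.5°, so FW runs at -30.8° + (180° − 150.5°) = -1.300° from the x-axis; with |FW| = 44.8, W = F + 44.8·(cos -1.300°, sin -1.300°) = (62.83, -11.77). FW is perpendicular to WP; with |WP| = 12.9 on the right of FW, P = W + 12.9·(-0.02269, -0.9997) = (62.53, -24.67). Then |ZP| = |P − Z| = 67.22.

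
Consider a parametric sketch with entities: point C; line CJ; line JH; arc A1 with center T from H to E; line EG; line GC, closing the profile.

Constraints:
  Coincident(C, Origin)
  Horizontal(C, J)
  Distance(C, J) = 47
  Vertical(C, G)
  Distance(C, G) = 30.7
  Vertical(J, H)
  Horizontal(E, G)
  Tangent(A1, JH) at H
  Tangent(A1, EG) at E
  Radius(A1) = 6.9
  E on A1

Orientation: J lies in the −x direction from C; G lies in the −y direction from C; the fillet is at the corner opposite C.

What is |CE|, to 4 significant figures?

50.50

C is at the origin; C and J share the same y with |CJ| = 47.0 and J on the −x side, so J = (-47.00, 0.000). C and G share the same x with |CG| = 30.7 and G on the −y side, so G = (0.000, -30.70). The virtual corner opposite C is at (-47.00, -30.70). Tangency of A1 to JH means the radius TH is perpendicular to JH and the tangent condition forces TE to be normal to EG, with radius 6.9, so the center T sits 6.9 in from both sides at T = (-40.10, -23.80). That places the tangent points at H = (-47.00, -23.80) on JH and E = (-40.10, -30.70) on EG. Then |CE| = |E − C| = 50.50.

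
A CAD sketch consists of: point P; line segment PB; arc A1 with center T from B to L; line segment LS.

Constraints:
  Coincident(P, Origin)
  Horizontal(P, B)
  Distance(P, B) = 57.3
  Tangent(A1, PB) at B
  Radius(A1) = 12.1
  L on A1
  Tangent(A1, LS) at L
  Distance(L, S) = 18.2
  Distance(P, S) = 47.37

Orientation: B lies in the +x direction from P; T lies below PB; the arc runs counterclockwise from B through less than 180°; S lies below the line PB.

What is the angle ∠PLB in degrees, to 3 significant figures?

134°

Checks: |TL| = 12.10 ✓; ∠(TL, LS) = 90.00° ✓; |LS| = 18.20 ✓; |PS| = 47.37 ✓.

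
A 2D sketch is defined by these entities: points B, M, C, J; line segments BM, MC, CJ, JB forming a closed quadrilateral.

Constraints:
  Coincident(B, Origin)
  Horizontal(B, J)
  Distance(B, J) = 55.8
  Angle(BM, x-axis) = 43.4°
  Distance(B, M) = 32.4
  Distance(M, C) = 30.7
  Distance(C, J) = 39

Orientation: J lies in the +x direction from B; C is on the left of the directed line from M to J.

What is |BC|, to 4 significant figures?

62.78

B is at the origin; BJ is horizontal with |BJ| = 55.8 and J in +x, so J = (55.8, 0). BM runs at 43.4° with |BM| = 32.4, so M = (23.54, 22.26). C is determined by |MC| = 30.7 and |CJ| = 39.0 together: it lies at the intersection of circle(M, 30.7) and circle(J, 39.0). With |MJ| = 39.19, the foot of the radical line on MJ is 12.22 from M and the perpendicular offset is √(30.7² − 12.22²) = 28.16. Taking the left-of-MJ solution: C = (49.59, 38.50).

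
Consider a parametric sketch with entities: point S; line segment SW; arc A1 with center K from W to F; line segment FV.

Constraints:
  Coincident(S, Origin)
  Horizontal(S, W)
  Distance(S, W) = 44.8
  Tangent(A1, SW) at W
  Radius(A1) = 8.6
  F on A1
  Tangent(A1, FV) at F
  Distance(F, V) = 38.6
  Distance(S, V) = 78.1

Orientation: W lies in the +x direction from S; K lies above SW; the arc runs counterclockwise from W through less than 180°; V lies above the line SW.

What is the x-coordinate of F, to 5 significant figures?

52.910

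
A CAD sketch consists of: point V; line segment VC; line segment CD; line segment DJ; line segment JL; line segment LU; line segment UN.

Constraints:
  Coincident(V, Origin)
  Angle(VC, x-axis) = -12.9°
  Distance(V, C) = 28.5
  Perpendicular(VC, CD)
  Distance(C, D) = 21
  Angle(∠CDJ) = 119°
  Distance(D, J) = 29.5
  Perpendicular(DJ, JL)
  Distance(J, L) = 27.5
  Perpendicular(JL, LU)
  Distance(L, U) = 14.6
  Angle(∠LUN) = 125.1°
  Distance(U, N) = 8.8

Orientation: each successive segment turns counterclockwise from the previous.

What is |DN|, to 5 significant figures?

22.559

JL is perpendicular to LU, so LU runs at -41.900°; with |LU| = 14.6, U = (3.0133, 3.5895). ∠LUN = 125.1° gives UN at 13.000° from the x-axis; with |UN| = 8.8, N = (11.588, 5.5691). Then |DN| = |N − D| = 22.559.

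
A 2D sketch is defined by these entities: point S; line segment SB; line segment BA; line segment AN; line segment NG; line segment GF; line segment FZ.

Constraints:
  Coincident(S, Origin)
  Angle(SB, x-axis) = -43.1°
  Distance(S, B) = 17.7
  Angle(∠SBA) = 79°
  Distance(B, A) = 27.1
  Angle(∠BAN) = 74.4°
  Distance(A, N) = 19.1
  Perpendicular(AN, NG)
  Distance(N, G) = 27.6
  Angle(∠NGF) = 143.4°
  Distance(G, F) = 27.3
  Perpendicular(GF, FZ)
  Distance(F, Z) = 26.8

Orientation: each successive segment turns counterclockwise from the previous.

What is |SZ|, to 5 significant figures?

44.540

S is at the origin; SB runs at -43.1° with length 17.7, so B = (12.924, -12.094). ∠SBA = 79.0° gives BA at 57.900° from the x-axis; with |BA| = 27.1, A = (27.325, 10.863). ∠BAN = 74.4° gives AN at 163.50° from the x-axis; with |AN| = 19.1, N = (9.0113, 16.288). AN is perpendicular to NG, so NG runs at -106.50°; with |NG| = 27.6, G = (1.1725, -10.176). ∠NGF = 143.4° gives GF at -69.900° from the x-axis; with |GF| = 27.3, F = (10.554, -35.813). The perpendicularity gives FZ at right angles to GF, so FZ runs at 20.100°; with |FZ| = 26.8, Z = (35.722, -26.603). Then |SZ| = |Z − S| = 44.540.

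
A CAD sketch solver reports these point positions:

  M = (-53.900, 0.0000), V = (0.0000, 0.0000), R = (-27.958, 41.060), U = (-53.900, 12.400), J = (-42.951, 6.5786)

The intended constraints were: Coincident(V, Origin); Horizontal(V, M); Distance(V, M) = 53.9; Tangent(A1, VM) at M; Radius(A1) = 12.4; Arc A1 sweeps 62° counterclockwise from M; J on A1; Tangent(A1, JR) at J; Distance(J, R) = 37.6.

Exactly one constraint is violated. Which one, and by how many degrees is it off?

Tangent(A1, JR) at J — off by 4.50°.

V = (0.00, 0.00) ✓; V.y = 0.00, M.y = 0.00 ✓; |VM| = 53.90 ✓; ∠(UM, MV) = 90.00° ✓; |UM| = 12.40 ✓; bearing(U→J) − bearing(U→M) = 62.00° ✓; |UJ| = 12.40 ✓; ∠(UJ, JR) = 85.50° ✗; |JR| = 37.60 ✓.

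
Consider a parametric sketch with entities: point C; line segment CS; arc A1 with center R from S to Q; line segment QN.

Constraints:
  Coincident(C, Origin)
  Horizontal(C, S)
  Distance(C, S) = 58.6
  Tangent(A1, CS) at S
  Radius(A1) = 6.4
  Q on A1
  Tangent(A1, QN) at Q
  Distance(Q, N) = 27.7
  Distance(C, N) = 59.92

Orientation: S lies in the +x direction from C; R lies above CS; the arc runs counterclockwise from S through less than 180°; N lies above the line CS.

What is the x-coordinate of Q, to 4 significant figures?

64.08

Checks: |RQ| = 6.400 ✓; ∠(RQ, QN) = 90.00° ✓; |QN| = 27.70 ✓; |CN| = 59.92 ✓.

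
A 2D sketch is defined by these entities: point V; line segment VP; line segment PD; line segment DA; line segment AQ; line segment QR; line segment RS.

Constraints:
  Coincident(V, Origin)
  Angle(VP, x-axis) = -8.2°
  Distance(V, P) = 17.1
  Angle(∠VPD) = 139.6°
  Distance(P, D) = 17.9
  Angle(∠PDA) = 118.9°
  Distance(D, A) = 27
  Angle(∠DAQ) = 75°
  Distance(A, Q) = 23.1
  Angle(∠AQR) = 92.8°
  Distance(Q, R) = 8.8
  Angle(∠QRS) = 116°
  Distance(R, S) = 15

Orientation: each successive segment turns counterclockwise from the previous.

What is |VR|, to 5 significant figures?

21.338

∠DAQ = 75.0° gives AQ at -161.70° from the x-axis; with |AQ| = 23.1, Q = (8.5861, 26.802). ∠AQR = 92.8° gives QR at -74.500° from the x-axis; with |QR| = 8.8, R = (10.938, 18.322). Then |VR| = |R − V| = 21.338.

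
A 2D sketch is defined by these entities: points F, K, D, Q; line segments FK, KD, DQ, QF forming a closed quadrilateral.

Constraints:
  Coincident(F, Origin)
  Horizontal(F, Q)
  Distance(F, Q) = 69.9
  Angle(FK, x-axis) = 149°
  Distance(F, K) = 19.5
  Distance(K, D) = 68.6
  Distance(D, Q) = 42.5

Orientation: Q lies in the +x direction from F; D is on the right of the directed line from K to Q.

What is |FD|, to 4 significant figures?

49.17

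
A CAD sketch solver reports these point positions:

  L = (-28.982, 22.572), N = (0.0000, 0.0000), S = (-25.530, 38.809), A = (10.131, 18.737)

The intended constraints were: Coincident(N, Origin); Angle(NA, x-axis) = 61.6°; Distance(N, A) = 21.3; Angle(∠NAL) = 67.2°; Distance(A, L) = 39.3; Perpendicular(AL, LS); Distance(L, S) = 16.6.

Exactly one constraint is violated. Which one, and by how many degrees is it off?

Perpendicular(AL, LS) — off by 6.40°.

N = (0.00, 0.00) ✓; NA at 61.60° ✓; |NA| = 21.30 ✓; ∠NAL = 67.20° ✓; |AL| = 39.30 ✓; ∠(AL, LS) = 96.40° ✗; |LS| = 16.60 ✓.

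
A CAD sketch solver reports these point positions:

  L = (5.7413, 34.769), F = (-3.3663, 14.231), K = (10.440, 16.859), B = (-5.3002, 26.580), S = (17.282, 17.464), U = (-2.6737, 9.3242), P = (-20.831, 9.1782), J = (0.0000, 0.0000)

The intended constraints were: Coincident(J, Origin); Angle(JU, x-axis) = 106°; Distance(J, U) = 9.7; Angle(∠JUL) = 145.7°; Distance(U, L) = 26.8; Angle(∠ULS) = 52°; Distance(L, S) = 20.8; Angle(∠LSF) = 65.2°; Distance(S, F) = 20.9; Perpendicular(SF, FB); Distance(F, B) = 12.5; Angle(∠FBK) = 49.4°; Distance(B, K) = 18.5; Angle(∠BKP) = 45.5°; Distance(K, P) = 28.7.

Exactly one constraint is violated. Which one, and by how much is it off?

Distance(K, P) = 28.7 — off by 3.50.

J = (0.00, 0.00) ✓; JU at 106.0° ✓; |JU| = 9.700 ✓; ∠JUL = 145.7° ✓; |UL| = 26.80 ✓; ∠ULS = 52.00° ✓; |LS| = 20.80 ✓; ∠LSF = 65.20° ✓; |SF| = 20.90 ✓; ∠(SF, FB) = 90.00° ✓; |FB| = 12.50 ✓; ∠FBK = 49.40° ✓; |BK| = 18.50 ✓; ∠BKP = 45.50° ✓; |KP| = 32.20 ✗.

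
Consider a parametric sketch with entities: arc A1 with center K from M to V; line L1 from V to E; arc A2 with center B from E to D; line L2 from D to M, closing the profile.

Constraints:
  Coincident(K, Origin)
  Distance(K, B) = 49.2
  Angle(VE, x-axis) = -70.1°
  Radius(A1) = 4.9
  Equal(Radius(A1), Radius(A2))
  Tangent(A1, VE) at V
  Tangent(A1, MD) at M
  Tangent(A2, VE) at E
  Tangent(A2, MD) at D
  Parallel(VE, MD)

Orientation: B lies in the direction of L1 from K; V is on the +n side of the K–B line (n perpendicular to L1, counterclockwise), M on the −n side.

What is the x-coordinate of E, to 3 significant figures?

21.4

The slot axis is L1's direction at -70.1°, so u = (cos -70.1°, sin -70.1°) = (0.340, -0.940) and n = (−sin -70.1°, cos -70.1°) = (0.940, 0.340). K is at the origin and B lies 49.2 along u from K, so B = 49.2·u = (16.7, -46.3). Tangency of A1 to both parallel lines with radius 4.9 puts V and M at K ± 4.9·n: V = (4.61, 1.67), M = (-4.61, -1.67). Equal radii place E and D the same way about B: E = B + 4.9·n = (21.4, -44.6), D = B − 4.9·n = (12.1, -47.9). So E.x = 21.4.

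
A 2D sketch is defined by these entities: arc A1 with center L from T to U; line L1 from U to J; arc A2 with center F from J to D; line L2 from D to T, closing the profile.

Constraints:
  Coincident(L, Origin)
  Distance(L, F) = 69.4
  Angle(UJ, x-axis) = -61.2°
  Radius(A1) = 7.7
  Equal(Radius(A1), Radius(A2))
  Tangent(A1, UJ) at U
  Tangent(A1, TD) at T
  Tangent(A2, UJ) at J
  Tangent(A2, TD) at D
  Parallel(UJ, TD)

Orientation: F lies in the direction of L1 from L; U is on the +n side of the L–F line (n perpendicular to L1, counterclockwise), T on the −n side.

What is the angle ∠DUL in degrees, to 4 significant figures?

77.49°

The slot axis is L1's direction at -61.2°, so u = (cos -61.2°, sin -61.2°) = (0.4818, -0.8763) and n = (−sin -61.2°, cos -61.2°) = (0.8763, 0.4818). L is at the origin and F lies 69.4 along u from L, so F = 69.4·u = (33.43, -60.82). Tangency of A1 to both parallel lines with radius 7.7 puts U and T at L ± 7.7·n: U = (6.748, 3.710), T = (-6.748, -3.710). Equal radii place J and D the same way about F: J = F + 7.7·n = (40.18, -57.11), D = F − 7.7·n = (26.69, -64.53). Then cos ∠DUL = UD·UL / (|UD||UL|), giving 77.49°.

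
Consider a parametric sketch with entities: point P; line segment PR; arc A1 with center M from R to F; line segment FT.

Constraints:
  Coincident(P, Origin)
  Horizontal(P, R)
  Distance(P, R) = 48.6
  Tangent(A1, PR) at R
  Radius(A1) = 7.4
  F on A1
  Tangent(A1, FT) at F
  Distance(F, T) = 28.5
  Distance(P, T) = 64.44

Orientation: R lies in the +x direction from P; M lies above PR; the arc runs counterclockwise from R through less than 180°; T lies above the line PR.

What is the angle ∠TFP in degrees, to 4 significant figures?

92.53°

P is at the origin; P and R share the same y with |PR| = 48.6 and R on the +x side, so R = (48.60, 0.000). Tangency of A1 to PR means the radius MR is perpendicular to PR, so M = R + (0, 7.4) = (48.60, 7.400). Since MF ⟂ FT (tangency), |MT| = √(7.4² + 28.5²) = 29.45 regardless of where F sits on A1. So T lies on both circle(P, 64.44) and circle(M, 29.45); the above-PR intersection is T = (53.11, 36.50). F is the foot of the tangent from T: F = (55.96, 8.141).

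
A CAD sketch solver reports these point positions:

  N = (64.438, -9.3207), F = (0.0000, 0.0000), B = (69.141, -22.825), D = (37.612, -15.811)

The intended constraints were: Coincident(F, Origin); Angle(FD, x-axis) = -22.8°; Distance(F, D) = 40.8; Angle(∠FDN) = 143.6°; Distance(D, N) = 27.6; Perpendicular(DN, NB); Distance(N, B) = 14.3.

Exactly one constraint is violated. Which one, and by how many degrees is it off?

Perpendicular(DN, NB) — off by 5.60°.

F = (0.00, 0.00) ✓; FD at -22.80° ✓; |FD| = 40.80 ✓; ∠FDN = 143.6° ✓; |DN| = 27.60 ✓; ∠(DN, NB) = 84.40° ✗; |NB| = 14.30 ✓.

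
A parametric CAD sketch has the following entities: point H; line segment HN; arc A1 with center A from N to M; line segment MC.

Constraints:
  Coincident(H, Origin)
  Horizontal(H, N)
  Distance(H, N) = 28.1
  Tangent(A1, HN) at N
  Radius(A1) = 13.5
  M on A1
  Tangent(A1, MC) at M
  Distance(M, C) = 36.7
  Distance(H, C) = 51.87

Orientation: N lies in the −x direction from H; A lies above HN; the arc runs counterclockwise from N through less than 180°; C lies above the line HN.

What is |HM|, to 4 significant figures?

19.73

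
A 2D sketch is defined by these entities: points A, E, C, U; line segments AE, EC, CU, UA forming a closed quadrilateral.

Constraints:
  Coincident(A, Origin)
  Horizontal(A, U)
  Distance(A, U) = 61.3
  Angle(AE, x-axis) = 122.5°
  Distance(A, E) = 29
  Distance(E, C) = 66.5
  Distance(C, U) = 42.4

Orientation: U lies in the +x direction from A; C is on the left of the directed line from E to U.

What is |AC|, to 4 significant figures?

63.56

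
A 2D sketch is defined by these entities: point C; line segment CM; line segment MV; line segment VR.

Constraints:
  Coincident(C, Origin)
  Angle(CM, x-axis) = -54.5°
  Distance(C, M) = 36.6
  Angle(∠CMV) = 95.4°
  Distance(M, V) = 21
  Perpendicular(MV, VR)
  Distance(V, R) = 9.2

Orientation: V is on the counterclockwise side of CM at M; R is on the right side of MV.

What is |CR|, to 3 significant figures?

51.8

∠CMV = 95.4°, so MV runs at -54.5° + (180° − 95.4°) = 30.1° from the x-axis; with |MV| = 21.0, V = M + 21.0·(cos 30.1°, sin 30.1°) = (39.4, -19.3). The perpendicularity gives VR at right angles to MV; with |VR| = 9.2 on the right of MV, R = V + 9.2·(0.502, -0.865) = (44.0, -27.2). Then |CR| = |R − C| = 51.8.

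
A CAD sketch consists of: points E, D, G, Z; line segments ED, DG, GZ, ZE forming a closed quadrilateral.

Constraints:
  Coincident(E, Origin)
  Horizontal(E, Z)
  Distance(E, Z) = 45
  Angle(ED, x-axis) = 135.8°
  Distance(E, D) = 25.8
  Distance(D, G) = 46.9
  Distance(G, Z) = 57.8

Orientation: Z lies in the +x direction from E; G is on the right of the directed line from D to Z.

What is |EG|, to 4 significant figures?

27.87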